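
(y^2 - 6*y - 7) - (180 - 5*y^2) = 6*y^2 - 6*y - 187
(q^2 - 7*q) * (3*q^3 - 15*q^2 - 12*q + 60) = 3*q^5 - 36*q^4 + 93*q^3 + 144*q^2 - 420*q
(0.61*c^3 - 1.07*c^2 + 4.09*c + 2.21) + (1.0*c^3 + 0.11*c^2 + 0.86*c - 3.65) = 1.61*c^3 - 0.96*c^2 + 4.95*c - 1.44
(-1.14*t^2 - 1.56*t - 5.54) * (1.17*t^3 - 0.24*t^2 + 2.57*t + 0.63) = -1.3338*t^5 - 1.5516*t^4 - 9.0372*t^3 - 3.3978*t^2 - 15.2206*t - 3.4902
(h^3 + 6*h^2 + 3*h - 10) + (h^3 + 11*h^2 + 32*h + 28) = 2*h^3 + 17*h^2 + 35*h + 18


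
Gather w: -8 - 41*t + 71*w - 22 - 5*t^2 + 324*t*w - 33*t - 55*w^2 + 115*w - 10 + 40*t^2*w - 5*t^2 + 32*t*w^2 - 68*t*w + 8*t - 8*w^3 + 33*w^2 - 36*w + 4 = -10*t^2 - 66*t - 8*w^3 + w^2*(32*t - 22) + w*(40*t^2 + 256*t + 150) - 36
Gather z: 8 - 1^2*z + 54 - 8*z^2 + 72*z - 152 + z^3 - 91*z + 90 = z^3 - 8*z^2 - 20*z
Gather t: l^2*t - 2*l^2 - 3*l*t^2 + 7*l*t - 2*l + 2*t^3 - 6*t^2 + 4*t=-2*l^2 - 2*l + 2*t^3 + t^2*(-3*l - 6) + t*(l^2 + 7*l + 4)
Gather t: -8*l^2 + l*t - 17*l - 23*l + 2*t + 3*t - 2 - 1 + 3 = -8*l^2 - 40*l + t*(l + 5)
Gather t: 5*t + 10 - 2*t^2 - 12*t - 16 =-2*t^2 - 7*t - 6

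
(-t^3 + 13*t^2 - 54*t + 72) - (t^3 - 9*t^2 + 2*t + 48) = -2*t^3 + 22*t^2 - 56*t + 24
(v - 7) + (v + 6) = 2*v - 1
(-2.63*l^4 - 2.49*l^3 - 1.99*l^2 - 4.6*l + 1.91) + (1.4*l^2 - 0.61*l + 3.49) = -2.63*l^4 - 2.49*l^3 - 0.59*l^2 - 5.21*l + 5.4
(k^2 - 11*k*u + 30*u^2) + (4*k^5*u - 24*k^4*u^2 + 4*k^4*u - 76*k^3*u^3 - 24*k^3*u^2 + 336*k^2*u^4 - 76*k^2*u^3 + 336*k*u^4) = 4*k^5*u - 24*k^4*u^2 + 4*k^4*u - 76*k^3*u^3 - 24*k^3*u^2 + 336*k^2*u^4 - 76*k^2*u^3 + k^2 + 336*k*u^4 - 11*k*u + 30*u^2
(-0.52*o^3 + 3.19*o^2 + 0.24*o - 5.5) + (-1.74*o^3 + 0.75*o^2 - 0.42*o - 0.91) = -2.26*o^3 + 3.94*o^2 - 0.18*o - 6.41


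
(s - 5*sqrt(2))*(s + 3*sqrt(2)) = s^2 - 2*sqrt(2)*s - 30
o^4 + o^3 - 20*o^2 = o^2*(o - 4)*(o + 5)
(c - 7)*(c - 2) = c^2 - 9*c + 14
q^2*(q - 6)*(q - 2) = q^4 - 8*q^3 + 12*q^2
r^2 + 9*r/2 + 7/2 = (r + 1)*(r + 7/2)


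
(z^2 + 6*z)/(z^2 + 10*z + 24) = z/(z + 4)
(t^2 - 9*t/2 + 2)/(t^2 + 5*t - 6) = (t^2 - 9*t/2 + 2)/(t^2 + 5*t - 6)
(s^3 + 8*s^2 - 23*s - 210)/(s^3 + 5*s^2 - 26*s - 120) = (s + 7)/(s + 4)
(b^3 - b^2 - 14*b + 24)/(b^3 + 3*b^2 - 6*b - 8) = (b - 3)/(b + 1)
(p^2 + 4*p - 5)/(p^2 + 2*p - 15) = (p - 1)/(p - 3)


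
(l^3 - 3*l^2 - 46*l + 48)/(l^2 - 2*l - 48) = l - 1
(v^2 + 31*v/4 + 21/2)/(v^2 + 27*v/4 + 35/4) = (v + 6)/(v + 5)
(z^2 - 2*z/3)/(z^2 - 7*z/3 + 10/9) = 3*z/(3*z - 5)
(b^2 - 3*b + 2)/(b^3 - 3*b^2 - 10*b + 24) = (b - 1)/(b^2 - b - 12)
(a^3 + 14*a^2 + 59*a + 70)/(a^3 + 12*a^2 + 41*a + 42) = (a + 5)/(a + 3)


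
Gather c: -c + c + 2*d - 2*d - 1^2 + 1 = 0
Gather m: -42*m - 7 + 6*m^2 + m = 6*m^2 - 41*m - 7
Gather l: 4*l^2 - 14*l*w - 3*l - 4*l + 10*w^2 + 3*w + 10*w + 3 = 4*l^2 + l*(-14*w - 7) + 10*w^2 + 13*w + 3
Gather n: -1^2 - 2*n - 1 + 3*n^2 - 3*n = 3*n^2 - 5*n - 2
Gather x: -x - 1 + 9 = 8 - x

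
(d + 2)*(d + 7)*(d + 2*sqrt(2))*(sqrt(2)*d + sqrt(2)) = sqrt(2)*d^4 + 4*d^3 + 10*sqrt(2)*d^3 + 23*sqrt(2)*d^2 + 40*d^2 + 14*sqrt(2)*d + 92*d + 56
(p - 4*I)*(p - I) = p^2 - 5*I*p - 4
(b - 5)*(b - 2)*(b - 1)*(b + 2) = b^4 - 6*b^3 + b^2 + 24*b - 20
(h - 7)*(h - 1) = h^2 - 8*h + 7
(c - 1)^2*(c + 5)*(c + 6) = c^4 + 9*c^3 + 9*c^2 - 49*c + 30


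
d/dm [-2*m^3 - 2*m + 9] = -6*m^2 - 2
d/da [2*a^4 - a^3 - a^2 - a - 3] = 8*a^3 - 3*a^2 - 2*a - 1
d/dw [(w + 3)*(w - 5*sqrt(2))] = 2*w - 5*sqrt(2) + 3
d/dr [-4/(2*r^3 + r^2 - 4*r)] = 8*(3*r^2 + r - 2)/(r^2*(2*r^2 + r - 4)^2)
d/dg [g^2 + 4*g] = 2*g + 4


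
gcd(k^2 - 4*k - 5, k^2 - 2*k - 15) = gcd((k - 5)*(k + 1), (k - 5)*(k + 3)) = k - 5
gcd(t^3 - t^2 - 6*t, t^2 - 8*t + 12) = 1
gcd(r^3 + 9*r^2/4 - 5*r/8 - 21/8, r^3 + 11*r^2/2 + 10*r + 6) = r + 3/2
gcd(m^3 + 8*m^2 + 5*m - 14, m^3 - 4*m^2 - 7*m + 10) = m^2 + m - 2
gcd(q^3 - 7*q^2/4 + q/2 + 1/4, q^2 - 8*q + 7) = q - 1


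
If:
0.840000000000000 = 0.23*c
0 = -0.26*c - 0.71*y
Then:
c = 3.65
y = -1.34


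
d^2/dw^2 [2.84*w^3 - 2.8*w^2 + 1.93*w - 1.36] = 17.04*w - 5.6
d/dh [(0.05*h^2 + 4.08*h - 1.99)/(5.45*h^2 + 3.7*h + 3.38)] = (-22.051*h^2 + 22.029*h + 21.1534)/(29.7025*h^4 + 40.33*h^3 + 50.532*h^2 + 25.012*h + 11.4244)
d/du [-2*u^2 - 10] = -4*u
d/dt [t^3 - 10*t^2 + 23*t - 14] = 3*t^2 - 20*t + 23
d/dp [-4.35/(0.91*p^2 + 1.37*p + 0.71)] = (7.917*p + 5.9595)/(0.91*p^2 + 1.37*p + 0.71)^2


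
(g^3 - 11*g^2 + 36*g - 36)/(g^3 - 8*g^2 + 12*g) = (g - 3)/g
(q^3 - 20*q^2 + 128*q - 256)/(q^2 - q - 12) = (q^2 - 16*q + 64)/(q + 3)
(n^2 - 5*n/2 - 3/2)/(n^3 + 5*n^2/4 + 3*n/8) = 4*(n - 3)/(n*(4*n + 3))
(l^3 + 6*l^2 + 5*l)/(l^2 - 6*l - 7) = l*(l + 5)/(l - 7)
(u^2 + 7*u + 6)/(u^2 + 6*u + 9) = (u^2 + 7*u + 6)/(u^2 + 6*u + 9)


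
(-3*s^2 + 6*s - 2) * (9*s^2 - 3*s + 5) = -27*s^4 + 63*s^3 - 51*s^2 + 36*s - 10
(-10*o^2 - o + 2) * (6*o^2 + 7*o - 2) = -60*o^4 - 76*o^3 + 25*o^2 + 16*o - 4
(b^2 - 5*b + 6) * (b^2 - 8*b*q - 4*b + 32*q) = b^4 - 8*b^3*q - 9*b^3 + 72*b^2*q + 26*b^2 - 208*b*q - 24*b + 192*q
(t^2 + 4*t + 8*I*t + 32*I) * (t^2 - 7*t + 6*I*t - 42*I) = t^4 - 3*t^3 + 14*I*t^3 - 76*t^2 - 42*I*t^2 + 144*t - 392*I*t + 1344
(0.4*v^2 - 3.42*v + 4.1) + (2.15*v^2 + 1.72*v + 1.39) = 2.55*v^2 - 1.7*v + 5.49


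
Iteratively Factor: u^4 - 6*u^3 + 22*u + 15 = (u - 3)*(u^3 - 3*u^2 - 9*u - 5) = (u - 3)*(u + 1)*(u^2 - 4*u - 5) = (u - 5)*(u - 3)*(u + 1)*(u + 1)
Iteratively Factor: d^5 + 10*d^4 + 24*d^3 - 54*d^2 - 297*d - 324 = (d - 3)*(d^4 + 13*d^3 + 63*d^2 + 135*d + 108) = (d - 3)*(d + 3)*(d^3 + 10*d^2 + 33*d + 36) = (d - 3)*(d + 3)^2*(d^2 + 7*d + 12) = (d - 3)*(d + 3)^2*(d + 4)*(d + 3)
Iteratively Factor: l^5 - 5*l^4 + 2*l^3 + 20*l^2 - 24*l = (l)*(l^4 - 5*l^3 + 2*l^2 + 20*l - 24) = l*(l - 2)*(l^3 - 3*l^2 - 4*l + 12) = l*(l - 2)^2*(l^2 - l - 6) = l*(l - 2)^2*(l + 2)*(l - 3)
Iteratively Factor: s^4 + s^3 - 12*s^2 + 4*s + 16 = (s - 2)*(s^3 + 3*s^2 - 6*s - 8) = (s - 2)^2*(s^2 + 5*s + 4) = (s - 2)^2*(s + 4)*(s + 1)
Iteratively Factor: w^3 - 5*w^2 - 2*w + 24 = (w - 3)*(w^2 - 2*w - 8) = (w - 3)*(w + 2)*(w - 4)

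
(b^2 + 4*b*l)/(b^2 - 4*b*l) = (b + 4*l)/(b - 4*l)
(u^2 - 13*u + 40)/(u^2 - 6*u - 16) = (u - 5)/(u + 2)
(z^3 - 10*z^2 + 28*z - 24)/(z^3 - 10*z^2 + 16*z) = (z^2 - 8*z + 12)/(z*(z - 8))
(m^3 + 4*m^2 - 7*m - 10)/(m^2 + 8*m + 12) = (m^3 + 4*m^2 - 7*m - 10)/(m^2 + 8*m + 12)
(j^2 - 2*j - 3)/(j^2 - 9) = (j + 1)/(j + 3)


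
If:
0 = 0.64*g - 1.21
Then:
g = 1.89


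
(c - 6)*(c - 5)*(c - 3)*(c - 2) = c^4 - 16*c^3 + 91*c^2 - 216*c + 180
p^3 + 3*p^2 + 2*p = p*(p + 1)*(p + 2)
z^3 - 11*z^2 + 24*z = z*(z - 8)*(z - 3)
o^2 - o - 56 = (o - 8)*(o + 7)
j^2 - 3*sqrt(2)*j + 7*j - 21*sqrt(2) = (j + 7)*(j - 3*sqrt(2))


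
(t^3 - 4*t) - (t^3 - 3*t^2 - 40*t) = 3*t^2 + 36*t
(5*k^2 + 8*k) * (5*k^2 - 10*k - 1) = 25*k^4 - 10*k^3 - 85*k^2 - 8*k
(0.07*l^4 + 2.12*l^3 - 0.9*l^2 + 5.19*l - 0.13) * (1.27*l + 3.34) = 0.0889*l^5 + 2.9262*l^4 + 5.9378*l^3 + 3.5853*l^2 + 17.1695*l - 0.4342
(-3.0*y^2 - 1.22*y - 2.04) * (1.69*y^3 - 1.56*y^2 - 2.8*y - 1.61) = -5.07*y^5 + 2.6182*y^4 + 6.8556*y^3 + 11.4284*y^2 + 7.6762*y + 3.2844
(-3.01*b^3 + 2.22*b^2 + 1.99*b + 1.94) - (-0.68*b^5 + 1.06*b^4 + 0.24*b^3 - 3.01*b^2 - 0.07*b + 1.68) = 0.68*b^5 - 1.06*b^4 - 3.25*b^3 + 5.23*b^2 + 2.06*b + 0.26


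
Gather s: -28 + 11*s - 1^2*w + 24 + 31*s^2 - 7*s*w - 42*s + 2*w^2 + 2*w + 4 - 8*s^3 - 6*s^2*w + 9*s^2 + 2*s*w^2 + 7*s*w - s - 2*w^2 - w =-8*s^3 + s^2*(40 - 6*w) + s*(2*w^2 - 32)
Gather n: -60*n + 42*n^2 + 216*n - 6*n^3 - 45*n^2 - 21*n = -6*n^3 - 3*n^2 + 135*n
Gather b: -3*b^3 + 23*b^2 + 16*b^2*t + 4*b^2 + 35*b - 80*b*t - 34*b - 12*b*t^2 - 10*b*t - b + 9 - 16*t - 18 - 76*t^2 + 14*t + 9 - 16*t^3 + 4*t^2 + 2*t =-3*b^3 + b^2*(16*t + 27) + b*(-12*t^2 - 90*t) - 16*t^3 - 72*t^2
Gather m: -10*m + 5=5 - 10*m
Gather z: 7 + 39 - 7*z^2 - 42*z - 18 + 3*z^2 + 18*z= -4*z^2 - 24*z + 28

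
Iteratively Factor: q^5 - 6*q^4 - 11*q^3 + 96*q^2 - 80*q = (q)*(q^4 - 6*q^3 - 11*q^2 + 96*q - 80) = q*(q + 4)*(q^3 - 10*q^2 + 29*q - 20) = q*(q - 1)*(q + 4)*(q^2 - 9*q + 20) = q*(q - 4)*(q - 1)*(q + 4)*(q - 5)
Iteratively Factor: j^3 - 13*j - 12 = (j + 3)*(j^2 - 3*j - 4) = (j + 1)*(j + 3)*(j - 4)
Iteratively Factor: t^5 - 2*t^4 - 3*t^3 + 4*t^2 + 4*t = (t)*(t^4 - 2*t^3 - 3*t^2 + 4*t + 4) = t*(t + 1)*(t^3 - 3*t^2 + 4) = t*(t - 2)*(t + 1)*(t^2 - t - 2) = t*(t - 2)*(t + 1)^2*(t - 2)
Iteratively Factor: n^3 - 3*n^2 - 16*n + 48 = (n + 4)*(n^2 - 7*n + 12) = (n - 4)*(n + 4)*(n - 3)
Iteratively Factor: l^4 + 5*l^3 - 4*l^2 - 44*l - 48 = (l + 4)*(l^3 + l^2 - 8*l - 12) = (l - 3)*(l + 4)*(l^2 + 4*l + 4) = (l - 3)*(l + 2)*(l + 4)*(l + 2)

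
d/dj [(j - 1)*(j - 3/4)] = 2*j - 7/4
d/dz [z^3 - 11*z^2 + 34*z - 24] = 3*z^2 - 22*z + 34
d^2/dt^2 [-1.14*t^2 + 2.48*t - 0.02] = -2.28000000000000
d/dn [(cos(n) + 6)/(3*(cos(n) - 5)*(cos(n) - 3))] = (cos(n)^2 + 12*cos(n) - 63)*sin(n)/(3*(cos(n) - 5)^2*(cos(n) - 3)^2)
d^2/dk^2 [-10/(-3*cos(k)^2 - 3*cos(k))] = 10*(-(1 - cos(2*k))^2 + 15*cos(k)/4 - 3*cos(2*k)/2 - 3*cos(3*k)/4 + 9/2)/(3*(cos(k) + 1)^3*cos(k)^3)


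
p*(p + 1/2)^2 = p^3 + p^2 + p/4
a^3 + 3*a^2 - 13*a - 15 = (a - 3)*(a + 1)*(a + 5)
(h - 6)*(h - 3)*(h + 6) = h^3 - 3*h^2 - 36*h + 108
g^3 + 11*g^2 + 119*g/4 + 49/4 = (g + 1/2)*(g + 7/2)*(g + 7)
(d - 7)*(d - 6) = d^2 - 13*d + 42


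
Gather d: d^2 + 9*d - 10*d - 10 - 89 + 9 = d^2 - d - 90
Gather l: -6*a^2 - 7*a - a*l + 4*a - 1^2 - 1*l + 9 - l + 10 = -6*a^2 - 3*a + l*(-a - 2) + 18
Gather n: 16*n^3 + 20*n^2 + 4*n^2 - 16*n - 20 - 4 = 16*n^3 + 24*n^2 - 16*n - 24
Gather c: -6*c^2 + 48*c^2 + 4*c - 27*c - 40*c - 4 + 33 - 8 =42*c^2 - 63*c + 21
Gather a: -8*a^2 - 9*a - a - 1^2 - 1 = -8*a^2 - 10*a - 2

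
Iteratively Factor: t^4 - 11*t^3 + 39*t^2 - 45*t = (t - 5)*(t^3 - 6*t^2 + 9*t) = (t - 5)*(t - 3)*(t^2 - 3*t) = t*(t - 5)*(t - 3)*(t - 3)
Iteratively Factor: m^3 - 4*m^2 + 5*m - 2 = (m - 2)*(m^2 - 2*m + 1) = (m - 2)*(m - 1)*(m - 1)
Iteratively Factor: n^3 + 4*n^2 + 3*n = (n + 1)*(n^2 + 3*n) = n*(n + 1)*(n + 3)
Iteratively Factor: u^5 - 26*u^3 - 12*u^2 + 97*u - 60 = (u - 1)*(u^4 + u^3 - 25*u^2 - 37*u + 60) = (u - 1)^2*(u^3 + 2*u^2 - 23*u - 60) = (u - 1)^2*(u + 4)*(u^2 - 2*u - 15) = (u - 1)^2*(u + 3)*(u + 4)*(u - 5)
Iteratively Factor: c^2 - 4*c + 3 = (c - 3)*(c - 1)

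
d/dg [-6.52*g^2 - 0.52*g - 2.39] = -13.04*g - 0.52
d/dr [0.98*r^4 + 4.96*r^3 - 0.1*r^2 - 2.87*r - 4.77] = 3.92*r^3 + 14.88*r^2 - 0.2*r - 2.87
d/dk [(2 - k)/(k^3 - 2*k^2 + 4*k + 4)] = 2*(k^3 - 4*k^2 + 4*k - 6)/(k^6 - 4*k^5 + 12*k^4 - 8*k^3 + 32*k + 16)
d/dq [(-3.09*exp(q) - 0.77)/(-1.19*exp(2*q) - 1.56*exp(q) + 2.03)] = (-(2.38*exp(q) + 1.56)*(3.09*exp(q) + 0.77) + 3.6771*exp(2*q) + 4.8204*exp(q) - 6.2727)*exp(q)/(1.19*exp(2*q) + 1.56*exp(q) - 2.03)^2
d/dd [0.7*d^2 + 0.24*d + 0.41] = 1.4*d + 0.24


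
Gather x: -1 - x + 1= -x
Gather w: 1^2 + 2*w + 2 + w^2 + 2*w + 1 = w^2 + 4*w + 4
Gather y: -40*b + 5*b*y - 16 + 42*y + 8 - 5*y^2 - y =-40*b - 5*y^2 + y*(5*b + 41) - 8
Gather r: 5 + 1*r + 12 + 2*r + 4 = 3*r + 21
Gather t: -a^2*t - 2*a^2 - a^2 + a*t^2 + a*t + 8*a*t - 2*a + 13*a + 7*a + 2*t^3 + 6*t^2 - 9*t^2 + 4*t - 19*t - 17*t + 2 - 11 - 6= -3*a^2 + 18*a + 2*t^3 + t^2*(a - 3) + t*(-a^2 + 9*a - 32) - 15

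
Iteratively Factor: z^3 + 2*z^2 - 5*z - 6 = (z - 2)*(z^2 + 4*z + 3) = (z - 2)*(z + 3)*(z + 1)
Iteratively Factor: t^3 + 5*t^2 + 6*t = (t + 2)*(t^2 + 3*t) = (t + 2)*(t + 3)*(t)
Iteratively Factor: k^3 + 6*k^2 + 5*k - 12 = (k - 1)*(k^2 + 7*k + 12) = (k - 1)*(k + 3)*(k + 4)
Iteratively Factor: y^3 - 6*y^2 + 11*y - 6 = (y - 2)*(y^2 - 4*y + 3) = (y - 3)*(y - 2)*(y - 1)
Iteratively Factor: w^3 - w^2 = (w)*(w^2 - w) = w^2*(w - 1)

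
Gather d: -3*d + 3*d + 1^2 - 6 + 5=0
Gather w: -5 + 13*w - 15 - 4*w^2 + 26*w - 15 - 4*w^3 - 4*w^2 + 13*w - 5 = -4*w^3 - 8*w^2 + 52*w - 40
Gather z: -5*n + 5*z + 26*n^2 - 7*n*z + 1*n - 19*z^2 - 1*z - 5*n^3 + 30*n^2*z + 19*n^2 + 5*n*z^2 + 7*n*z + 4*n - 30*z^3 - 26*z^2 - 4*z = -5*n^3 + 30*n^2*z + 45*n^2 - 30*z^3 + z^2*(5*n - 45)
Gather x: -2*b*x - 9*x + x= x*(-2*b - 8)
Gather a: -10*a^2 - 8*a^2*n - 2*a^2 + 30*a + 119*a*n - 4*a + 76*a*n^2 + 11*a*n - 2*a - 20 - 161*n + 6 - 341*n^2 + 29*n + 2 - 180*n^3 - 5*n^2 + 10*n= a^2*(-8*n - 12) + a*(76*n^2 + 130*n + 24) - 180*n^3 - 346*n^2 - 122*n - 12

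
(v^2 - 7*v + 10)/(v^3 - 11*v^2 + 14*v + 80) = (v - 2)/(v^2 - 6*v - 16)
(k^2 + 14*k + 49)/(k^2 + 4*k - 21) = (k + 7)/(k - 3)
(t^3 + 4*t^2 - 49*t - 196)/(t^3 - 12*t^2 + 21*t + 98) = (t^2 + 11*t + 28)/(t^2 - 5*t - 14)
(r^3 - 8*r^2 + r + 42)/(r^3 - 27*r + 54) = (r^2 - 5*r - 14)/(r^2 + 3*r - 18)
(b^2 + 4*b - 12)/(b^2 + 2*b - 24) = (b - 2)/(b - 4)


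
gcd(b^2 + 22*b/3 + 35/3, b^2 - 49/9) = b + 7/3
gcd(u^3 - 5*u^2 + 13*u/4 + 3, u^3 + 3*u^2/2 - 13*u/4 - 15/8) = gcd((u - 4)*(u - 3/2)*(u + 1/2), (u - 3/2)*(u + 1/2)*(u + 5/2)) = u^2 - u - 3/4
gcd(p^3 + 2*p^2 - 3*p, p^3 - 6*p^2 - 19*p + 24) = p^2 + 2*p - 3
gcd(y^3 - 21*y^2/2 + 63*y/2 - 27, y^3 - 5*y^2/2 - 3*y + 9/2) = y - 3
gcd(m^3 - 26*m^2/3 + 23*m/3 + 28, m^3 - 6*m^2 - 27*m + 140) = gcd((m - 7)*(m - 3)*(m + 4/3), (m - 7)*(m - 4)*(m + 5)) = m - 7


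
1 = 1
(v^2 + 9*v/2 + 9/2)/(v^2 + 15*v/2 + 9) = (v + 3)/(v + 6)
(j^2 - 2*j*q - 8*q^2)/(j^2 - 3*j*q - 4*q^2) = (j + 2*q)/(j + q)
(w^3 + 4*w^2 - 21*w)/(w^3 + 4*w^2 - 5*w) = (w^2 + 4*w - 21)/(w^2 + 4*w - 5)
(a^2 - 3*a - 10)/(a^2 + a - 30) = (a + 2)/(a + 6)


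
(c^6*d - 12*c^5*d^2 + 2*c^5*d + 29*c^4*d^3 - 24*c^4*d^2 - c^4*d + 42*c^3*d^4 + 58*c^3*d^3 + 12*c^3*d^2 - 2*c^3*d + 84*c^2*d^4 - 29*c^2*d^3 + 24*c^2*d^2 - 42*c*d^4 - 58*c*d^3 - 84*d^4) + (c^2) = c^6*d - 12*c^5*d^2 + 2*c^5*d + 29*c^4*d^3 - 24*c^4*d^2 - c^4*d + 42*c^3*d^4 + 58*c^3*d^3 + 12*c^3*d^2 - 2*c^3*d + 84*c^2*d^4 - 29*c^2*d^3 + 24*c^2*d^2 + c^2 - 42*c*d^4 - 58*c*d^3 - 84*d^4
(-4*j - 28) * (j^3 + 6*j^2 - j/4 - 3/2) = -4*j^4 - 52*j^3 - 167*j^2 + 13*j + 42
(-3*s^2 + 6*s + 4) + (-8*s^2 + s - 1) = -11*s^2 + 7*s + 3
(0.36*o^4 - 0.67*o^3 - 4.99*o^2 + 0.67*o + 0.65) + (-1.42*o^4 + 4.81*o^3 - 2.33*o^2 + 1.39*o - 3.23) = -1.06*o^4 + 4.14*o^3 - 7.32*o^2 + 2.06*o - 2.58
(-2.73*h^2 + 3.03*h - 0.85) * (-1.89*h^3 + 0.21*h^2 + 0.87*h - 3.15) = 5.1597*h^5 - 6.3*h^4 - 0.1323*h^3 + 11.0571*h^2 - 10.284*h + 2.6775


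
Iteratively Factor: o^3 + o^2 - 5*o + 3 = (o - 1)*(o^2 + 2*o - 3) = (o - 1)*(o + 3)*(o - 1)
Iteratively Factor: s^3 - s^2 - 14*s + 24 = (s - 2)*(s^2 + s - 12) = (s - 2)*(s + 4)*(s - 3)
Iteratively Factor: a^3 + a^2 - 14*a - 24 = (a - 4)*(a^2 + 5*a + 6) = (a - 4)*(a + 2)*(a + 3)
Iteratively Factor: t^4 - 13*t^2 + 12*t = (t)*(t^3 - 13*t + 12) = t*(t - 1)*(t^2 + t - 12) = t*(t - 3)*(t - 1)*(t + 4)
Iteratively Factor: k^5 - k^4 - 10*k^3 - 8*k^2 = (k)*(k^4 - k^3 - 10*k^2 - 8*k) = k^2*(k^3 - k^2 - 10*k - 8) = k^2*(k - 4)*(k^2 + 3*k + 2) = k^2*(k - 4)*(k + 2)*(k + 1)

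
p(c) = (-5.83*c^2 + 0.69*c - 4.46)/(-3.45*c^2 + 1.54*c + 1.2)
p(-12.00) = 1.66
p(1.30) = 5.10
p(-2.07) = 1.84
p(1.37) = 4.57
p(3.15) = 2.13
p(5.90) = 1.85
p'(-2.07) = 0.26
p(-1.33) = 2.26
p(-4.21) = 1.67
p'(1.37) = -6.59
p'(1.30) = -8.92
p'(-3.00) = 0.07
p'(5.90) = -0.04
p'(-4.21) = 0.02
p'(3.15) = -0.25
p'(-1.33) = 1.15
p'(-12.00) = -0.00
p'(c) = (0.69 - 11.66*c)/(-3.45*c^2 + 1.54*c + 1.2) + (6.9*c - 1.54)*(-5.83*c^2 + 0.69*c - 4.46)/(-3.45*c^2 + 1.54*c + 1.2)^2 = (-6.5977*c^2 - 44.766*c + 7.6964)/(11.9025*c^4 - 10.626*c^3 - 5.9084*c^2 + 3.696*c + 1.44)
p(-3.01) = 1.71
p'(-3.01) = 0.07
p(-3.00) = 1.71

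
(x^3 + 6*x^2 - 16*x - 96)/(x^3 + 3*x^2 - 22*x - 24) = (x + 4)/(x + 1)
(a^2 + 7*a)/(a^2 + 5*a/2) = 2*(a + 7)/(2*a + 5)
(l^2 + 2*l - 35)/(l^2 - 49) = (l - 5)/(l - 7)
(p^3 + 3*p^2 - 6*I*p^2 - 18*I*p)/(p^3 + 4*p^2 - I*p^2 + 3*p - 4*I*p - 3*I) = p*(p - 6*I)/(p^2 + p*(1 - I) - I)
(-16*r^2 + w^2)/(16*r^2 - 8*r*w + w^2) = (-4*r - w)/(4*r - w)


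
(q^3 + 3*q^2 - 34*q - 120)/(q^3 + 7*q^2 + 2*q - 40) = (q - 6)/(q - 2)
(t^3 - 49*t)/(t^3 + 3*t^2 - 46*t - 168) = t*(t + 7)/(t^2 + 10*t + 24)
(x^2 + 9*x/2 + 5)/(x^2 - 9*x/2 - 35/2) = (x + 2)/(x - 7)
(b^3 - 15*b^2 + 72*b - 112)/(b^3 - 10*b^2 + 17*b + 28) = (b - 4)/(b + 1)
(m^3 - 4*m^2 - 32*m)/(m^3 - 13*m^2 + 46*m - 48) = m*(m + 4)/(m^2 - 5*m + 6)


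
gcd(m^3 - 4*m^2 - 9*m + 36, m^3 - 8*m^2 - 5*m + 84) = m^2 - m - 12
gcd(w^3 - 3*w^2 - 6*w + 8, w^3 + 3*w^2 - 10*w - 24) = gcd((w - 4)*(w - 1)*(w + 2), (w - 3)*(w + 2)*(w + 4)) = w + 2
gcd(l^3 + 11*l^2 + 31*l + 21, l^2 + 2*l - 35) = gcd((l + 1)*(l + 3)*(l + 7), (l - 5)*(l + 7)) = l + 7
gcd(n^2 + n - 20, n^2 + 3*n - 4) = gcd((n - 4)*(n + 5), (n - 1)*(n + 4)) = 1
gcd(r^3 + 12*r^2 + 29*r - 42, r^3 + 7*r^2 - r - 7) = r^2 + 6*r - 7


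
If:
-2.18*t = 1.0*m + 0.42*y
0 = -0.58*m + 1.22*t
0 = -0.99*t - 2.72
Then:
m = -5.78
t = -2.75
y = 28.02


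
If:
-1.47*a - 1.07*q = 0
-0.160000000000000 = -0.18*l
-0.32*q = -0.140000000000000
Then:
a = -0.32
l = 0.89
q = 0.44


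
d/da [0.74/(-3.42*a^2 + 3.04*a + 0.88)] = (5.0616*a - 2.2496)/(-3.42*a^2 + 3.04*a + 0.88)^2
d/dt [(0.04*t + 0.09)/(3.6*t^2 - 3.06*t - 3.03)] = (-0.144*t^2 - 0.648*t + 0.1542)/(12.96*t^4 - 22.032*t^3 - 12.4524*t^2 + 18.5436*t + 9.1809)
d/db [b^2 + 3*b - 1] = 2*b + 3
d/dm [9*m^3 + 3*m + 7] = 27*m^2 + 3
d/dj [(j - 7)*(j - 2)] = 2*j - 9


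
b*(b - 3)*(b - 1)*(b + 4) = b^4 - 13*b^2 + 12*b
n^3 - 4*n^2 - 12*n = n*(n - 6)*(n + 2)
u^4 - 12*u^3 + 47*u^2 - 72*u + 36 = (u - 6)*(u - 3)*(u - 2)*(u - 1)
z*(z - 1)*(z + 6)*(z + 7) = z^4 + 12*z^3 + 29*z^2 - 42*z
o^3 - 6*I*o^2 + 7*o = o*(o - 7*I)*(o + I)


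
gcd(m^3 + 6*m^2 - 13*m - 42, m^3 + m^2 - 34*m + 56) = m + 7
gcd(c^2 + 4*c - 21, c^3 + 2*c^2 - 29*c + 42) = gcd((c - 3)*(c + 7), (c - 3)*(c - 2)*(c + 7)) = c^2 + 4*c - 21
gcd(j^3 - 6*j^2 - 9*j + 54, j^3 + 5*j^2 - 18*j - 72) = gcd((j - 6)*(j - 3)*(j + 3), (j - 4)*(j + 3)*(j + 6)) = j + 3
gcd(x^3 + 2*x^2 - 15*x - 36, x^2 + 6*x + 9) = x^2 + 6*x + 9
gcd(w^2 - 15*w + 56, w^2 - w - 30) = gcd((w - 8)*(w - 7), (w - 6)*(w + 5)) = 1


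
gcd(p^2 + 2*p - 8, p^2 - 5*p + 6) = p - 2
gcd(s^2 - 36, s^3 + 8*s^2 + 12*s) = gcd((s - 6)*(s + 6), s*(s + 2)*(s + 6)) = s + 6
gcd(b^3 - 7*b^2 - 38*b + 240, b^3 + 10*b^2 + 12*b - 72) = b + 6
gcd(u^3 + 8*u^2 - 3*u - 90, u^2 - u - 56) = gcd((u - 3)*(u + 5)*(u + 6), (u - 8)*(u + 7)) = 1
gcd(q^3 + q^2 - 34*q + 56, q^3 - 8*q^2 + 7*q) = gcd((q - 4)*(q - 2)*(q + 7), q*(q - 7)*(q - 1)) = 1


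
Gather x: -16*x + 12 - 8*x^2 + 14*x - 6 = -8*x^2 - 2*x + 6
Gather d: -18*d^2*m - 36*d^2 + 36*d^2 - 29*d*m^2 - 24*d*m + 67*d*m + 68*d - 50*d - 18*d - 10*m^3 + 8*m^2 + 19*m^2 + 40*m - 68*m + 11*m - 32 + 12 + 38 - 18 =-18*d^2*m + d*(-29*m^2 + 43*m) - 10*m^3 + 27*m^2 - 17*m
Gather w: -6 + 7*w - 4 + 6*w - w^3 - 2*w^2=-w^3 - 2*w^2 + 13*w - 10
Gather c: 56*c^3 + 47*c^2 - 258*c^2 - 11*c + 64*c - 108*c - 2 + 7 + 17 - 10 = 56*c^3 - 211*c^2 - 55*c + 12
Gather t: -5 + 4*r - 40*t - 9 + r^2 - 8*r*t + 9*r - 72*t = r^2 + 13*r + t*(-8*r - 112) - 14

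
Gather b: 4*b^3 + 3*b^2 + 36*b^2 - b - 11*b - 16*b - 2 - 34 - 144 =4*b^3 + 39*b^2 - 28*b - 180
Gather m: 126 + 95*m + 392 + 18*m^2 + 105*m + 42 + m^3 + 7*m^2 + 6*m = m^3 + 25*m^2 + 206*m + 560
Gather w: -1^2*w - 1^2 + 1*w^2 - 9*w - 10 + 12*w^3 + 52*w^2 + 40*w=12*w^3 + 53*w^2 + 30*w - 11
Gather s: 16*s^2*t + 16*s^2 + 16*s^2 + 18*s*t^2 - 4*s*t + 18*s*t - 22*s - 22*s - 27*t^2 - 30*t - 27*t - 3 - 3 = s^2*(16*t + 32) + s*(18*t^2 + 14*t - 44) - 27*t^2 - 57*t - 6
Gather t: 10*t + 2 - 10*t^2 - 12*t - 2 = -10*t^2 - 2*t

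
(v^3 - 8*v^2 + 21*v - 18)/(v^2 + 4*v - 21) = (v^2 - 5*v + 6)/(v + 7)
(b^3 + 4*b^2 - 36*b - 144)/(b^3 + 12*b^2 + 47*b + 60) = (b^2 - 36)/(b^2 + 8*b + 15)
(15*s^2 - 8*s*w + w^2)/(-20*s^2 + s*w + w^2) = (15*s^2 - 8*s*w + w^2)/(-20*s^2 + s*w + w^2)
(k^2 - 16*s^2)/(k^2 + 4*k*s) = (k - 4*s)/k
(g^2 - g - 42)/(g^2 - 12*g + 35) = (g + 6)/(g - 5)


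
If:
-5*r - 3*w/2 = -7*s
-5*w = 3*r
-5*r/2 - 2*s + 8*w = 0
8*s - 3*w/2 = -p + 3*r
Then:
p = 0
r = 0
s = 0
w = 0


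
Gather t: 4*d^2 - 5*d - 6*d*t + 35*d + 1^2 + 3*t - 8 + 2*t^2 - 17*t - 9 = 4*d^2 + 30*d + 2*t^2 + t*(-6*d - 14) - 16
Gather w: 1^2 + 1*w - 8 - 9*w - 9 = -8*w - 16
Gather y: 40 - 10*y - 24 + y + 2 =18 - 9*y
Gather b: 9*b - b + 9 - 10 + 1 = 8*b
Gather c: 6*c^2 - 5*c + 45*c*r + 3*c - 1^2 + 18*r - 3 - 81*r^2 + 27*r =6*c^2 + c*(45*r - 2) - 81*r^2 + 45*r - 4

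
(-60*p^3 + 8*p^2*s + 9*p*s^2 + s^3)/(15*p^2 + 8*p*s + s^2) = (-12*p^2 + 4*p*s + s^2)/(3*p + s)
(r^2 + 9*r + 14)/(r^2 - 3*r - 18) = (r^2 + 9*r + 14)/(r^2 - 3*r - 18)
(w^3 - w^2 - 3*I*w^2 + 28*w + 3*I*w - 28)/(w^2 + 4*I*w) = w - 1 - 7*I + 7*I/w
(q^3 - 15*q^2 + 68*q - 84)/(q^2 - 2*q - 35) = (q^2 - 8*q + 12)/(q + 5)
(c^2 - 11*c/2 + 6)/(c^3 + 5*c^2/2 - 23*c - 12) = (2*c - 3)/(2*c^2 + 13*c + 6)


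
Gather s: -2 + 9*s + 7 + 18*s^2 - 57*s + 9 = 18*s^2 - 48*s + 14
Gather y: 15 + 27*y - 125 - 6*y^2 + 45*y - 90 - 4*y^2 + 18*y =-10*y^2 + 90*y - 200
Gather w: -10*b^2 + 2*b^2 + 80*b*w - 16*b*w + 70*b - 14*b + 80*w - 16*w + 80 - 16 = -8*b^2 + 56*b + w*(64*b + 64) + 64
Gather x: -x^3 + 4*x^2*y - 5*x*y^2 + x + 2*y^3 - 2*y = -x^3 + 4*x^2*y + x*(1 - 5*y^2) + 2*y^3 - 2*y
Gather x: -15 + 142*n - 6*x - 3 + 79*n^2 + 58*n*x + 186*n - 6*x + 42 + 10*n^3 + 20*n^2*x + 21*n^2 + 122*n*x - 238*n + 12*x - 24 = 10*n^3 + 100*n^2 + 90*n + x*(20*n^2 + 180*n)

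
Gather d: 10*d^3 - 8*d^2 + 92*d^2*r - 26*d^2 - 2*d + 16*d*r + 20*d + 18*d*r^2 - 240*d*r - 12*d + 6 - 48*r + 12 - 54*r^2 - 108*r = 10*d^3 + d^2*(92*r - 34) + d*(18*r^2 - 224*r + 6) - 54*r^2 - 156*r + 18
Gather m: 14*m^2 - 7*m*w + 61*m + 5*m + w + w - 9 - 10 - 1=14*m^2 + m*(66 - 7*w) + 2*w - 20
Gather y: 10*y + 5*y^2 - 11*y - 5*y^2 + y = 0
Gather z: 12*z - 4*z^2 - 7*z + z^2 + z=-3*z^2 + 6*z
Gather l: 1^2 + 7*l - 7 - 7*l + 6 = 0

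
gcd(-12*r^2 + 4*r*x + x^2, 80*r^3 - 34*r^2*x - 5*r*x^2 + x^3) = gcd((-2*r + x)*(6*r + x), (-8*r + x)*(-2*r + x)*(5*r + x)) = -2*r + x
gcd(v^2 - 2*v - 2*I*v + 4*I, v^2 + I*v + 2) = 1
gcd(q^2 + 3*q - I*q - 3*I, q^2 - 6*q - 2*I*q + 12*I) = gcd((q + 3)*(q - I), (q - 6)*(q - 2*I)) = 1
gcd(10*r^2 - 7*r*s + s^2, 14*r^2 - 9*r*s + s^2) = 2*r - s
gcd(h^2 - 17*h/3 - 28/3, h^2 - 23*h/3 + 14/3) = h - 7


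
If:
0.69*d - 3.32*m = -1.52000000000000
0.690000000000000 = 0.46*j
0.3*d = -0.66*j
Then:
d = -3.30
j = 1.50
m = -0.23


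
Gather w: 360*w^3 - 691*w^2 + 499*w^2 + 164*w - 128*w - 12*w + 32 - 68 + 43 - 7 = 360*w^3 - 192*w^2 + 24*w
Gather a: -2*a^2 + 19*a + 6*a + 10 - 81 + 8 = -2*a^2 + 25*a - 63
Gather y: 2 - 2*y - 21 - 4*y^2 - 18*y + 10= -4*y^2 - 20*y - 9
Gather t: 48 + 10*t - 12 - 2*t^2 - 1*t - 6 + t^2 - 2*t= -t^2 + 7*t + 30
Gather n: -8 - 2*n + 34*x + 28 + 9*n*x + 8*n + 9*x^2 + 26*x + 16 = n*(9*x + 6) + 9*x^2 + 60*x + 36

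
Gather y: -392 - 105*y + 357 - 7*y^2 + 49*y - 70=-7*y^2 - 56*y - 105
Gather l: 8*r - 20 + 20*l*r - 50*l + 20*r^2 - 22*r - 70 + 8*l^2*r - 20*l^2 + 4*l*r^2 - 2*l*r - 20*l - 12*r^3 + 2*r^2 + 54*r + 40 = l^2*(8*r - 20) + l*(4*r^2 + 18*r - 70) - 12*r^3 + 22*r^2 + 40*r - 50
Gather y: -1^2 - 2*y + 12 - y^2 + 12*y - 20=-y^2 + 10*y - 9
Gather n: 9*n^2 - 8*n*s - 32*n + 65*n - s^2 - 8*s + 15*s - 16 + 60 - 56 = 9*n^2 + n*(33 - 8*s) - s^2 + 7*s - 12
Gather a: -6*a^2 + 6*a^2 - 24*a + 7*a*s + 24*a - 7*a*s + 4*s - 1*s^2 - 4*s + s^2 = 0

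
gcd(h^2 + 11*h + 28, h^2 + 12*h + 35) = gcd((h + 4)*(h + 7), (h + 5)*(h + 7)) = h + 7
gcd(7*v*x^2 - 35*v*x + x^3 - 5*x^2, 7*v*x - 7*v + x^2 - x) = 7*v + x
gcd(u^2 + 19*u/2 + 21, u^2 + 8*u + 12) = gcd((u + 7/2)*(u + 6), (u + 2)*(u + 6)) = u + 6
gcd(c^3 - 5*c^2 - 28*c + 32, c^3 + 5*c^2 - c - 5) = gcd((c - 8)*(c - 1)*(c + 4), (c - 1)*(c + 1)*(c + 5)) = c - 1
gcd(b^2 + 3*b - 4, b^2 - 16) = b + 4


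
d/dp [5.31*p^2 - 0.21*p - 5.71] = 10.62*p - 0.21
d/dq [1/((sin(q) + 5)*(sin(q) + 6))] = -(2*sin(q) + 11)*cos(q)/((sin(q) + 5)^2*(sin(q) + 6)^2)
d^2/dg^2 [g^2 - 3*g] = 2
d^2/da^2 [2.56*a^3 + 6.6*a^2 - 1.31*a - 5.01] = 15.36*a + 13.2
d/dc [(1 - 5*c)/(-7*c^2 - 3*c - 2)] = (-35*c^2 + 14*c + 13)/(49*c^4 + 42*c^3 + 37*c^2 + 12*c + 4)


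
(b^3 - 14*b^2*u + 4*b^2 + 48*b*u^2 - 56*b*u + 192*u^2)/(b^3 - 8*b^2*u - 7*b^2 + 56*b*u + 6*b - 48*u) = (b^2 - 6*b*u + 4*b - 24*u)/(b^2 - 7*b + 6)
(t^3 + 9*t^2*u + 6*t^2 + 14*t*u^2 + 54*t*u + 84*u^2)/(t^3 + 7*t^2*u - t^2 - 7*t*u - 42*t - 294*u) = (t + 2*u)/(t - 7)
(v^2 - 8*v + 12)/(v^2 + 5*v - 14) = (v - 6)/(v + 7)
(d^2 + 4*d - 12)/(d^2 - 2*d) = (d + 6)/d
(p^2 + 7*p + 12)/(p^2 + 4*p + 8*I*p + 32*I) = (p + 3)/(p + 8*I)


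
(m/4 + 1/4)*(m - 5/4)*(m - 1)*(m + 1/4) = m^4/4 - m^3/4 - 21*m^2/64 + m/4 + 5/64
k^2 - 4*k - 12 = (k - 6)*(k + 2)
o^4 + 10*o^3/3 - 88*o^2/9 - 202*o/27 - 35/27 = (o - 7/3)*(o + 1/3)^2*(o + 5)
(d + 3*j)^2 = d^2 + 6*d*j + 9*j^2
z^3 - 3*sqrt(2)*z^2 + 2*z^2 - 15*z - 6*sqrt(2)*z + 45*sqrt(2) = (z - 3)*(z + 5)*(z - 3*sqrt(2))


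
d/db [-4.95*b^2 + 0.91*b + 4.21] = 0.91 - 9.9*b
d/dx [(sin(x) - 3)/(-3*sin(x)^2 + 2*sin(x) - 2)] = (3*sin(x)^2 - 18*sin(x) + 4)*cos(x)/(3*sin(x)^2 - 2*sin(x) + 2)^2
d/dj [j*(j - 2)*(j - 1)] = 3*j^2 - 6*j + 2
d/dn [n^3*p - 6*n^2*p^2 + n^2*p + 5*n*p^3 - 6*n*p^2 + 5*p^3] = p*(3*n^2 - 12*n*p + 2*n + 5*p^2 - 6*p)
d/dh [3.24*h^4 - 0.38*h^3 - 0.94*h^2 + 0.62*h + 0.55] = 12.96*h^3 - 1.14*h^2 - 1.88*h + 0.62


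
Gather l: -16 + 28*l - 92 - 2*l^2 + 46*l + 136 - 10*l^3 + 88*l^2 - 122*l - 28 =-10*l^3 + 86*l^2 - 48*l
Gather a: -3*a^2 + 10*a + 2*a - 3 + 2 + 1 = -3*a^2 + 12*a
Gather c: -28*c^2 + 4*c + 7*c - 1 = -28*c^2 + 11*c - 1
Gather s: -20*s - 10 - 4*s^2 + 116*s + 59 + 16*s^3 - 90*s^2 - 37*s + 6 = 16*s^3 - 94*s^2 + 59*s + 55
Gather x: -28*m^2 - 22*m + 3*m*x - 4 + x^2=-28*m^2 + 3*m*x - 22*m + x^2 - 4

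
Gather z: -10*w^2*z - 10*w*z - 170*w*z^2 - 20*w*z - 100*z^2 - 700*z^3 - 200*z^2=-700*z^3 + z^2*(-170*w - 300) + z*(-10*w^2 - 30*w)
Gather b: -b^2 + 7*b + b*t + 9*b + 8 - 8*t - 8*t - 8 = -b^2 + b*(t + 16) - 16*t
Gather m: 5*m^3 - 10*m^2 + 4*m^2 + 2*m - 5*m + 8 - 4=5*m^3 - 6*m^2 - 3*m + 4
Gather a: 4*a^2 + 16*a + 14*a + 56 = 4*a^2 + 30*a + 56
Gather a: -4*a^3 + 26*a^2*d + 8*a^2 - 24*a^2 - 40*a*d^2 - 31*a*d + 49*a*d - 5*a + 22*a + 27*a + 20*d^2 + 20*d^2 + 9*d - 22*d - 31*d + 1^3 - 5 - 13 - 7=-4*a^3 + a^2*(26*d - 16) + a*(-40*d^2 + 18*d + 44) + 40*d^2 - 44*d - 24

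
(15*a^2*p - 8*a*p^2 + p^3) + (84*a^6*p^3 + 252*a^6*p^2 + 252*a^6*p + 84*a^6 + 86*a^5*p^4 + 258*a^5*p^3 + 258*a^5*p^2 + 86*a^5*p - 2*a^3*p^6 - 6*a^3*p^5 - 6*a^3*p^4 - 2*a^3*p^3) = 84*a^6*p^3 + 252*a^6*p^2 + 252*a^6*p + 84*a^6 + 86*a^5*p^4 + 258*a^5*p^3 + 258*a^5*p^2 + 86*a^5*p - 2*a^3*p^6 - 6*a^3*p^5 - 6*a^3*p^4 - 2*a^3*p^3 + 15*a^2*p - 8*a*p^2 + p^3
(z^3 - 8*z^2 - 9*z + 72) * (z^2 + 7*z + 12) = z^5 - z^4 - 53*z^3 - 87*z^2 + 396*z + 864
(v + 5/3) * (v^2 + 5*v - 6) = v^3 + 20*v^2/3 + 7*v/3 - 10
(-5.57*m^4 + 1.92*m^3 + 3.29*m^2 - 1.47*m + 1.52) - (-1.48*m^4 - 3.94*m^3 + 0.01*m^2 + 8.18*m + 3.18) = -4.09*m^4 + 5.86*m^3 + 3.28*m^2 - 9.65*m - 1.66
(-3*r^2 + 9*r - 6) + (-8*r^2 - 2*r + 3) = -11*r^2 + 7*r - 3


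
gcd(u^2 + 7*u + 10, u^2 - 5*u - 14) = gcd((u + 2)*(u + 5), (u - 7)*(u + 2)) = u + 2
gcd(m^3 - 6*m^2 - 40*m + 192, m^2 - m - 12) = m - 4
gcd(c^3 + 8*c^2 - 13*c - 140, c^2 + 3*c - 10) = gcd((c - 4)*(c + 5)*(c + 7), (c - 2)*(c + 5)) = c + 5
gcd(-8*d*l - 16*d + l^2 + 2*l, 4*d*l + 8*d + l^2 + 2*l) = l + 2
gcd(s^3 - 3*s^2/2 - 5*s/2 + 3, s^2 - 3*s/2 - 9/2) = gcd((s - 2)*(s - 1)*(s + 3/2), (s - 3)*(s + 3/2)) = s + 3/2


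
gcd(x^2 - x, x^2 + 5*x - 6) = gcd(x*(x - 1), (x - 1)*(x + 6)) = x - 1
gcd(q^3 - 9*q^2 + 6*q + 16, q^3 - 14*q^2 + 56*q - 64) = q^2 - 10*q + 16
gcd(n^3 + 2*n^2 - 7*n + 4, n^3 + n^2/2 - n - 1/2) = n - 1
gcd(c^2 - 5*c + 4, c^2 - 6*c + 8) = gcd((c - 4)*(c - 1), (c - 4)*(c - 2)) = c - 4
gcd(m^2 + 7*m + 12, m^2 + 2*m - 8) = m + 4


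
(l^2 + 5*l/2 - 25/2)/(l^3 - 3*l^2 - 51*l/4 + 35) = 2*(l + 5)/(2*l^2 - l - 28)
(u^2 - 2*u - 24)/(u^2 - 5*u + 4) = (u^2 - 2*u - 24)/(u^2 - 5*u + 4)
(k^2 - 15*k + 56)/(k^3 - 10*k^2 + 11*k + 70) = (k - 8)/(k^2 - 3*k - 10)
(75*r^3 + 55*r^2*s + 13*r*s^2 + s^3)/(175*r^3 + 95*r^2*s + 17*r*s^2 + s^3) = (3*r + s)/(7*r + s)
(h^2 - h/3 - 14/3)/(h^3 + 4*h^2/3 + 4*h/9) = 3*(3*h^2 - h - 14)/(h*(9*h^2 + 12*h + 4))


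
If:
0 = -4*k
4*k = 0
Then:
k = 0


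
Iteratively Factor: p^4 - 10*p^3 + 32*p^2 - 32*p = (p - 4)*(p^3 - 6*p^2 + 8*p) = (p - 4)*(p - 2)*(p^2 - 4*p) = (p - 4)^2*(p - 2)*(p)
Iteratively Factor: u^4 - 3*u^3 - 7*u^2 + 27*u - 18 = (u + 3)*(u^3 - 6*u^2 + 11*u - 6) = (u - 3)*(u + 3)*(u^2 - 3*u + 2) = (u - 3)*(u - 2)*(u + 3)*(u - 1)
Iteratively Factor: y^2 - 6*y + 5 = (y - 5)*(y - 1)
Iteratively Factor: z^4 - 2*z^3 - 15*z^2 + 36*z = (z)*(z^3 - 2*z^2 - 15*z + 36) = z*(z - 3)*(z^2 + z - 12) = z*(z - 3)*(z + 4)*(z - 3)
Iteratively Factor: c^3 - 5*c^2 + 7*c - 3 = (c - 1)*(c^2 - 4*c + 3) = (c - 3)*(c - 1)*(c - 1)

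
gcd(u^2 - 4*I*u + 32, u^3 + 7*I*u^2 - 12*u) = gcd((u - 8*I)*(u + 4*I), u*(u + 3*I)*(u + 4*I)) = u + 4*I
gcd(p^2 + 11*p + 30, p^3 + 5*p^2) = p + 5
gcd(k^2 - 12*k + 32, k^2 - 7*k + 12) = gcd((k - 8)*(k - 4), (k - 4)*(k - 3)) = k - 4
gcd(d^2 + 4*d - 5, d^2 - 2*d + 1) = d - 1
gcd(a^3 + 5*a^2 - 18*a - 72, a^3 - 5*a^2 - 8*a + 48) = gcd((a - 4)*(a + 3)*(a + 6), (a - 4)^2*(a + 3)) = a^2 - a - 12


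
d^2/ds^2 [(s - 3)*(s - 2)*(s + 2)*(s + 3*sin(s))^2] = -6*(s - 3)*(s - 2)*(s + 2)*(s + 3*sin(s))*sin(s) + 2*(s - 3)*(s - 2)*(s + 2)*(3*cos(s) + 1)^2 + 4*(s - 3)*(s - 2)*(s + 3*sin(s))*(3*cos(s) + 1) + 4*(s - 3)*(s + 2)*(s + 3*sin(s))*(3*cos(s) + 1) + 2*(s - 3)*(s + 3*sin(s))^2 + 4*(s - 2)*(s + 2)*(s + 3*sin(s))*(3*cos(s) + 1) + 2*(s - 2)*(s + 3*sin(s))^2 + 2*(s + 2)*(s + 3*sin(s))^2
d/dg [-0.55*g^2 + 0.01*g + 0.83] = 0.01 - 1.1*g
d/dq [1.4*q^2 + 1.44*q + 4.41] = 2.8*q + 1.44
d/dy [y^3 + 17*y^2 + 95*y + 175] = 3*y^2 + 34*y + 95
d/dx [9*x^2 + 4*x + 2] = 18*x + 4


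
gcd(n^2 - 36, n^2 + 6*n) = n + 6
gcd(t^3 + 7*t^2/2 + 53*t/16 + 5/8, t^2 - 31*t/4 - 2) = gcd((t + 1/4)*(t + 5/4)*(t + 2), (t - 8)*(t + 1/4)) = t + 1/4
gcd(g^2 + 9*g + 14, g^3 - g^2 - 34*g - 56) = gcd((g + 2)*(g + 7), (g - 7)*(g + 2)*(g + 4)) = g + 2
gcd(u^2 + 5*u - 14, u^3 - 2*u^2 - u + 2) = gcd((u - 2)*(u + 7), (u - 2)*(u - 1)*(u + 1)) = u - 2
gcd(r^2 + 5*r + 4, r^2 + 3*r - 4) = r + 4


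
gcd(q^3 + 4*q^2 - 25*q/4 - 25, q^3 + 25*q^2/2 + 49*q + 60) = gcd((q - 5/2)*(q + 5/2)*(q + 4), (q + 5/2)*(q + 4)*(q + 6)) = q^2 + 13*q/2 + 10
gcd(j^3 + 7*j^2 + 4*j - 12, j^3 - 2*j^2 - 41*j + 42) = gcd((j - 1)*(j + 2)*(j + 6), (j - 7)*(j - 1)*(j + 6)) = j^2 + 5*j - 6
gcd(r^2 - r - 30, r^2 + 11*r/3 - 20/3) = r + 5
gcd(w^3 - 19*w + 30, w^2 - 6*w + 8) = w - 2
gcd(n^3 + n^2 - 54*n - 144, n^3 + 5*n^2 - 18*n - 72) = n^2 + 9*n + 18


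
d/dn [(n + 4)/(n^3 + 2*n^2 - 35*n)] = (n*(n^2 + 2*n - 35) - (n + 4)*(3*n^2 + 4*n - 35))/(n^2*(n^2 + 2*n - 35)^2)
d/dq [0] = 0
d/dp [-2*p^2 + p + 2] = 1 - 4*p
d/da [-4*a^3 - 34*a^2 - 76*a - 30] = -12*a^2 - 68*a - 76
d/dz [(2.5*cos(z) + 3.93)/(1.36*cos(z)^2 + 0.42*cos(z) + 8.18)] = (3.4*cos(z)^2 + 10.6896*cos(z) - 18.7994)*sin(z)/(1.8496*cos(z)^4 + 1.1424*cos(z)^3 + 22.426*cos(z)^2 + 6.8712*cos(z) + 66.9124)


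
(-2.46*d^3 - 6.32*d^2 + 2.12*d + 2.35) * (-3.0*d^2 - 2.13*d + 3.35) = 7.38*d^5 + 24.1998*d^4 - 1.1394*d^3 - 32.7376*d^2 + 2.0965*d + 7.8725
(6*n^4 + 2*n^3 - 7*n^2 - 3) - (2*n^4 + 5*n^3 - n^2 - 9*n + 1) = 4*n^4 - 3*n^3 - 6*n^2 + 9*n - 4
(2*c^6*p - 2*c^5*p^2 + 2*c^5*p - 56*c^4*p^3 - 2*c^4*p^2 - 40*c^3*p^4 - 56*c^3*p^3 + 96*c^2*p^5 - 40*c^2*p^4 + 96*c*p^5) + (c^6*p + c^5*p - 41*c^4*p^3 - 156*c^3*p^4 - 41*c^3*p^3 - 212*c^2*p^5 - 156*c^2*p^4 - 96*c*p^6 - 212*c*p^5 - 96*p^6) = 3*c^6*p - 2*c^5*p^2 + 3*c^5*p - 97*c^4*p^3 - 2*c^4*p^2 - 196*c^3*p^4 - 97*c^3*p^3 - 116*c^2*p^5 - 196*c^2*p^4 - 96*c*p^6 - 116*c*p^5 - 96*p^6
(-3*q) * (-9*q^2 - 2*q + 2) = 27*q^3 + 6*q^2 - 6*q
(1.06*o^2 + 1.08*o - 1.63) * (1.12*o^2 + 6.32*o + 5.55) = 1.1872*o^4 + 7.9088*o^3 + 10.883*o^2 - 4.3076*o - 9.0465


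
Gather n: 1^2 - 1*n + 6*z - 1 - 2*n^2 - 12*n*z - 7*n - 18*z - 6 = -2*n^2 + n*(-12*z - 8) - 12*z - 6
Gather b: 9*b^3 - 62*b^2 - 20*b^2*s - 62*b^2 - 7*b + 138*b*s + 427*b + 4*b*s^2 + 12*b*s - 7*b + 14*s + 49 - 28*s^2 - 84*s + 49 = 9*b^3 + b^2*(-20*s - 124) + b*(4*s^2 + 150*s + 413) - 28*s^2 - 70*s + 98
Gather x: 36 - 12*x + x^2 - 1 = x^2 - 12*x + 35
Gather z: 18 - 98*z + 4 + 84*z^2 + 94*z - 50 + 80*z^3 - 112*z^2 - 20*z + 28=80*z^3 - 28*z^2 - 24*z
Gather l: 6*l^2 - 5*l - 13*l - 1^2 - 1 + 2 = 6*l^2 - 18*l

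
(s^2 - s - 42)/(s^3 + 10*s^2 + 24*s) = (s - 7)/(s*(s + 4))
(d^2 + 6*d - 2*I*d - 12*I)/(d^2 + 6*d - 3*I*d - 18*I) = (d - 2*I)/(d - 3*I)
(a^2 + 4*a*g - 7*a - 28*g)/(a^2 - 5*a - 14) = (a + 4*g)/(a + 2)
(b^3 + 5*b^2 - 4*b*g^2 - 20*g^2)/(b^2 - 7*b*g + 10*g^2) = (b^2 + 2*b*g + 5*b + 10*g)/(b - 5*g)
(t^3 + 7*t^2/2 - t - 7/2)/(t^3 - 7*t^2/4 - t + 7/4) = 2*(2*t + 7)/(4*t - 7)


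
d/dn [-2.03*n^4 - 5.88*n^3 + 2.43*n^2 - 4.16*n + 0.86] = -8.12*n^3 - 17.64*n^2 + 4.86*n - 4.16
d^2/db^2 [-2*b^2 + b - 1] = -4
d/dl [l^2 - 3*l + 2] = 2*l - 3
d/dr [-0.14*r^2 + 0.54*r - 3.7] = 0.54 - 0.28*r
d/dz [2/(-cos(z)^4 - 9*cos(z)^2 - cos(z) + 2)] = -2*(21*cos(z) + cos(3*z) + 1)*sin(z)/(cos(z)^4 + 9*cos(z)^2 + cos(z) - 2)^2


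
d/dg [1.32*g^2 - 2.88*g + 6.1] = 2.64*g - 2.88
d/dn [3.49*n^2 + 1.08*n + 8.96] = 6.98*n + 1.08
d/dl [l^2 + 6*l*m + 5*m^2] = 2*l + 6*m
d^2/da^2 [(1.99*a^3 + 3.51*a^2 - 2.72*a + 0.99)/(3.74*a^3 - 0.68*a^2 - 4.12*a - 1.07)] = (5.6843418860808e-14*a^7 + 108.314888*a^6 - 44.29656*a^5 + 627.750024*a^4 + 115.019868*a^3 - 182.087328*a^2 + 65.956734*a + 64.187558)/(52.313624*a^9 - 28.534704*a^8 - 167.698608*a^7 + 17.653276*a^6 + 201.064848*a^5 + 62.812416*a^4 - 75.075022*a^3 - 56.82342*a^2 - 14.150964*a - 1.225043)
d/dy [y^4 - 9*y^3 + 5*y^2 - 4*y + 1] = 4*y^3 - 27*y^2 + 10*y - 4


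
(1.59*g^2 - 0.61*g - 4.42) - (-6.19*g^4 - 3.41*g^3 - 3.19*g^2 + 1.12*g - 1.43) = 6.19*g^4 + 3.41*g^3 + 4.78*g^2 - 1.73*g - 2.99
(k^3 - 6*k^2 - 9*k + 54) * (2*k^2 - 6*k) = 2*k^5 - 18*k^4 + 18*k^3 + 162*k^2 - 324*k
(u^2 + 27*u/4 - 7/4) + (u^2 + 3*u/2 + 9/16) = 2*u^2 + 33*u/4 - 19/16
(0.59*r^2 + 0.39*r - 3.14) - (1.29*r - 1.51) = 0.59*r^2 - 0.9*r - 1.63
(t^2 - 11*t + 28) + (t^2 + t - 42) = 2*t^2 - 10*t - 14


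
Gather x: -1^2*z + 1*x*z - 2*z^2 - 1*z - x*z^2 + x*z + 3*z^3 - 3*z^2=x*(-z^2 + 2*z) + 3*z^3 - 5*z^2 - 2*z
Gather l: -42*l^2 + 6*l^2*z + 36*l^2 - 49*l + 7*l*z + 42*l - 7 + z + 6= l^2*(6*z - 6) + l*(7*z - 7) + z - 1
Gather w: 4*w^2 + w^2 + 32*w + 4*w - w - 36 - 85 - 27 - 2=5*w^2 + 35*w - 150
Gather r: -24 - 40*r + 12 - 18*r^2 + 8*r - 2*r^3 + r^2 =-2*r^3 - 17*r^2 - 32*r - 12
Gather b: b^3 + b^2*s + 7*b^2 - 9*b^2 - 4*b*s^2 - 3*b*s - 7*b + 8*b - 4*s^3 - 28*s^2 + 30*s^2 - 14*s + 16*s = b^3 + b^2*(s - 2) + b*(-4*s^2 - 3*s + 1) - 4*s^3 + 2*s^2 + 2*s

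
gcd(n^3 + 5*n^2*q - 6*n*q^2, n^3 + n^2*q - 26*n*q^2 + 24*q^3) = -n^2 - 5*n*q + 6*q^2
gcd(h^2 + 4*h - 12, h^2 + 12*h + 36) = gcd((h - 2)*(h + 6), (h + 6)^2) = h + 6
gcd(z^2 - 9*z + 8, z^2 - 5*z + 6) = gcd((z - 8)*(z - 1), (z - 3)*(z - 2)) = 1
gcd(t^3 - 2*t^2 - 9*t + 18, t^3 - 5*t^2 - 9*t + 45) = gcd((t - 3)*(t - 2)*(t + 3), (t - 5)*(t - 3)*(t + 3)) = t^2 - 9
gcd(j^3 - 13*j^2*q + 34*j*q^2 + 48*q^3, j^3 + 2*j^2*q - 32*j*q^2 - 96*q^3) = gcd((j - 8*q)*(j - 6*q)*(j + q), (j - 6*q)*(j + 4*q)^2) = -j + 6*q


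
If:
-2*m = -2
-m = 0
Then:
No Solution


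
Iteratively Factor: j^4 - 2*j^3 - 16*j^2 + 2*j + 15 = (j + 3)*(j^3 - 5*j^2 - j + 5) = (j + 1)*(j + 3)*(j^2 - 6*j + 5) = (j - 5)*(j + 1)*(j + 3)*(j - 1)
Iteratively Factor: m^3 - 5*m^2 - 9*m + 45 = (m - 3)*(m^2 - 2*m - 15) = (m - 3)*(m + 3)*(m - 5)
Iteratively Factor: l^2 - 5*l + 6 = (l - 2)*(l - 3)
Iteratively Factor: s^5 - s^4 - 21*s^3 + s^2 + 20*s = (s - 5)*(s^4 + 4*s^3 - s^2 - 4*s) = (s - 5)*(s - 1)*(s^3 + 5*s^2 + 4*s) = s*(s - 5)*(s - 1)*(s^2 + 5*s + 4) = s*(s - 5)*(s - 1)*(s + 1)*(s + 4)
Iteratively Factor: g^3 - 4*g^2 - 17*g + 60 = (g + 4)*(g^2 - 8*g + 15) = (g - 5)*(g + 4)*(g - 3)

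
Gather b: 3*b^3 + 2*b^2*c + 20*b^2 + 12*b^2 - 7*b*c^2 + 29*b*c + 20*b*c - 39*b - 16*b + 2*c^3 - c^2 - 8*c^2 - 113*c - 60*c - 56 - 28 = 3*b^3 + b^2*(2*c + 32) + b*(-7*c^2 + 49*c - 55) + 2*c^3 - 9*c^2 - 173*c - 84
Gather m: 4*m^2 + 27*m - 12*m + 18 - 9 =4*m^2 + 15*m + 9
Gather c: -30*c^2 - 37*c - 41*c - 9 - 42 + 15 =-30*c^2 - 78*c - 36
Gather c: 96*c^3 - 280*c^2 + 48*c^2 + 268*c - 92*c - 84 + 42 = 96*c^3 - 232*c^2 + 176*c - 42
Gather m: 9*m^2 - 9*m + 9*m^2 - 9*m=18*m^2 - 18*m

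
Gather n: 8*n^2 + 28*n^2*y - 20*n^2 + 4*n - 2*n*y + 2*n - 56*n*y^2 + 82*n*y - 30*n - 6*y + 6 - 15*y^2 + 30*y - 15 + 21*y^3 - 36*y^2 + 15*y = n^2*(28*y - 12) + n*(-56*y^2 + 80*y - 24) + 21*y^3 - 51*y^2 + 39*y - 9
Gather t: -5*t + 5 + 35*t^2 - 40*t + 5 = 35*t^2 - 45*t + 10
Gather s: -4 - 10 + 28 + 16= 30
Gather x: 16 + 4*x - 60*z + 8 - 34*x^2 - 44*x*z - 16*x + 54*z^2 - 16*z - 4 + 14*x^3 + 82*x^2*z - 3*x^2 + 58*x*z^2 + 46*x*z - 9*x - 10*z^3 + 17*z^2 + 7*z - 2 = 14*x^3 + x^2*(82*z - 37) + x*(58*z^2 + 2*z - 21) - 10*z^3 + 71*z^2 - 69*z + 18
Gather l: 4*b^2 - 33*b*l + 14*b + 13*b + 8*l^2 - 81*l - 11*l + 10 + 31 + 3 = 4*b^2 + 27*b + 8*l^2 + l*(-33*b - 92) + 44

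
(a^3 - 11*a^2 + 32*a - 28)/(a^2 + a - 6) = (a^2 - 9*a + 14)/(a + 3)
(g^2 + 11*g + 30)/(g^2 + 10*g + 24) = (g + 5)/(g + 4)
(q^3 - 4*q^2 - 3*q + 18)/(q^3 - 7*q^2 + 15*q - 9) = (q + 2)/(q - 1)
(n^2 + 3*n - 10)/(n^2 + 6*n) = (n^2 + 3*n - 10)/(n*(n + 6))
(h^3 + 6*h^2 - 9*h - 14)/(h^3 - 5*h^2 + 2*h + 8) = (h + 7)/(h - 4)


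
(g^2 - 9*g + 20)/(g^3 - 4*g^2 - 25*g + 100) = 1/(g + 5)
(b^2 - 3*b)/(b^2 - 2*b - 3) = b/(b + 1)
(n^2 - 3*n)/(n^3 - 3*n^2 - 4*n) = (3 - n)/(-n^2 + 3*n + 4)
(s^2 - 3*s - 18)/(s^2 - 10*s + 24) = (s + 3)/(s - 4)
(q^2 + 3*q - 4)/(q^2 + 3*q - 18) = (q^2 + 3*q - 4)/(q^2 + 3*q - 18)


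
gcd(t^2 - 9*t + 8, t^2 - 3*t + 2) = t - 1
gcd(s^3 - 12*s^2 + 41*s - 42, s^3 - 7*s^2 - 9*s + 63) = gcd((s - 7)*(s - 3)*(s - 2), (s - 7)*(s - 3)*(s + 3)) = s^2 - 10*s + 21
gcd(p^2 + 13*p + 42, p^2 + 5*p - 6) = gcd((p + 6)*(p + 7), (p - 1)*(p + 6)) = p + 6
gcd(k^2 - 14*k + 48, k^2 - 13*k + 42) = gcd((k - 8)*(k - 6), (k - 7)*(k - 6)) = k - 6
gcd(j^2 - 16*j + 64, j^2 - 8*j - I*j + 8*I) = j - 8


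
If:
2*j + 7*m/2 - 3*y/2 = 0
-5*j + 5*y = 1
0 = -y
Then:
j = -1/5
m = 4/35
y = 0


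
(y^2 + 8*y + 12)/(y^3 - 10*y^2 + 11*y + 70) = (y + 6)/(y^2 - 12*y + 35)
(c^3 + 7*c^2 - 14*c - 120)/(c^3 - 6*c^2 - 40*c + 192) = (c + 5)/(c - 8)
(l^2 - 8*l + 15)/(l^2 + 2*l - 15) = (l - 5)/(l + 5)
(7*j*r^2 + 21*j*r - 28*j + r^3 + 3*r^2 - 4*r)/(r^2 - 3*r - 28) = (7*j*r - 7*j + r^2 - r)/(r - 7)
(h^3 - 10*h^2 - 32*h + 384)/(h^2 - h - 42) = (h^2 - 16*h + 64)/(h - 7)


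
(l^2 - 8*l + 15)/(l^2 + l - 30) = (l - 3)/(l + 6)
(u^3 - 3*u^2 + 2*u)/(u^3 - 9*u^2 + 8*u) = (u - 2)/(u - 8)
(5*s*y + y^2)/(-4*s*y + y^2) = (5*s + y)/(-4*s + y)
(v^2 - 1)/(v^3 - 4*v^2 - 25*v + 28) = (v + 1)/(v^2 - 3*v - 28)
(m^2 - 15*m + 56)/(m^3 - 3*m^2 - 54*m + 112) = (m - 7)/(m^2 + 5*m - 14)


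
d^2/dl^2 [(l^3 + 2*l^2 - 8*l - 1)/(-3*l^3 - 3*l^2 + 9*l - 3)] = 2*(-l^6 + 15*l^5 + 18*l^4 + 40*l^3 - 39*l^2 - 39*l + 30)/(3*(l^9 + 3*l^8 - 6*l^7 - 14*l^6 + 24*l^5 + 12*l^4 - 42*l^3 + 30*l^2 - 9*l + 1))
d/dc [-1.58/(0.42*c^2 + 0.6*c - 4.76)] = (1.3272*c + 0.948)/(0.42*c^2 + 0.6*c - 4.76)^2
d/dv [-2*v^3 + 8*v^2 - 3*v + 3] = -6*v^2 + 16*v - 3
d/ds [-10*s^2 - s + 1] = -20*s - 1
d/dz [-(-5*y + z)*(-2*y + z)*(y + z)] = -3*y^2 + 12*y*z - 3*z^2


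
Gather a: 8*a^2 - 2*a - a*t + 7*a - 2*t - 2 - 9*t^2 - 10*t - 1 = 8*a^2 + a*(5 - t) - 9*t^2 - 12*t - 3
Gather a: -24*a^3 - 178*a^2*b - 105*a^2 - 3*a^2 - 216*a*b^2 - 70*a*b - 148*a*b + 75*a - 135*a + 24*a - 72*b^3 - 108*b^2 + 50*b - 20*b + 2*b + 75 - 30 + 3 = -24*a^3 + a^2*(-178*b - 108) + a*(-216*b^2 - 218*b - 36) - 72*b^3 - 108*b^2 + 32*b + 48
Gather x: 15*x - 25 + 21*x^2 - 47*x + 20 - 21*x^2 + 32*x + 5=0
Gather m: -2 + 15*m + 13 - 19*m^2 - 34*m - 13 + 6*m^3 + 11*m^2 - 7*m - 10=6*m^3 - 8*m^2 - 26*m - 12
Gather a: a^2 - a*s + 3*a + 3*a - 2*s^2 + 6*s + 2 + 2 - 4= a^2 + a*(6 - s) - 2*s^2 + 6*s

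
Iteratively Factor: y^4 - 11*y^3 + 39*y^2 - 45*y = (y - 3)*(y^3 - 8*y^2 + 15*y) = y*(y - 3)*(y^2 - 8*y + 15) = y*(y - 5)*(y - 3)*(y - 3)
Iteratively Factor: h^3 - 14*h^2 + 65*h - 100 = (h - 5)*(h^2 - 9*h + 20) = (h - 5)*(h - 4)*(h - 5)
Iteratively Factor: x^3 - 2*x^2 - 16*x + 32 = (x - 2)*(x^2 - 16) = (x - 2)*(x + 4)*(x - 4)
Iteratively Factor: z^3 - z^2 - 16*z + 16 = (z - 4)*(z^2 + 3*z - 4) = (z - 4)*(z + 4)*(z - 1)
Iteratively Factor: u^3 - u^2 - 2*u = (u - 2)*(u^2 + u) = (u - 2)*(u + 1)*(u)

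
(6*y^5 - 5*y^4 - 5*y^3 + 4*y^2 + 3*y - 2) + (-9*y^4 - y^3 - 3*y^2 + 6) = 6*y^5 - 14*y^4 - 6*y^3 + y^2 + 3*y + 4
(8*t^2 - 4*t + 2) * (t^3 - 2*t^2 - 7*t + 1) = 8*t^5 - 20*t^4 - 46*t^3 + 32*t^2 - 18*t + 2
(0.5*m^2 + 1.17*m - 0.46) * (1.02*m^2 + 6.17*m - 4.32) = 0.51*m^4 + 4.2784*m^3 + 4.5897*m^2 - 7.8926*m + 1.9872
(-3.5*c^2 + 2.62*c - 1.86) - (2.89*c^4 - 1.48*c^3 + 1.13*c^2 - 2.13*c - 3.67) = -2.89*c^4 + 1.48*c^3 - 4.63*c^2 + 4.75*c + 1.81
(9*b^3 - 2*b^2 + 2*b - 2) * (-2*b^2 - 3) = -18*b^5 + 4*b^4 - 31*b^3 + 10*b^2 - 6*b + 6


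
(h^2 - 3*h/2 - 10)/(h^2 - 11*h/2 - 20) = (h - 4)/(h - 8)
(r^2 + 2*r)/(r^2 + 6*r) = (r + 2)/(r + 6)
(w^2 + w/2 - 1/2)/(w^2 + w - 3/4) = 2*(w + 1)/(2*w + 3)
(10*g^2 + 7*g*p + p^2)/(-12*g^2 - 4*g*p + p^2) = (5*g + p)/(-6*g + p)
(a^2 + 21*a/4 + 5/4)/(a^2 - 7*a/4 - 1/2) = (a + 5)/(a - 2)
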